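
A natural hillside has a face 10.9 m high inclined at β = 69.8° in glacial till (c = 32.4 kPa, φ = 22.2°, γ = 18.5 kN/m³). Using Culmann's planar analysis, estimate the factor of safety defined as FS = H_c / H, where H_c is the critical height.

H_c = (4c/γ) · sinβ cosφ / [1 − cos(β − φ)]
    = (4·32.4/18.5) · sin69.8°·cos22.2° / [1 − cos47.6°]
    = 7.005 · 0.8689 / 0.3257 = 18.69 m
FS = H_c / H = 18.69 / 10.9 = 1.715

FS = 1.71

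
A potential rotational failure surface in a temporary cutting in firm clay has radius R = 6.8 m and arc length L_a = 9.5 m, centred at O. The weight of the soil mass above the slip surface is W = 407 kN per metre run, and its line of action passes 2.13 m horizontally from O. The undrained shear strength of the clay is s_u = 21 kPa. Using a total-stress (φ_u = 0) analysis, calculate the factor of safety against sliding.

Taking moments about the centre O, the resisting moment is provided by the undrained shear strength acting along the arc:
M_R = s_u·L_a·R = 21·9.50·6.8 = 1356.6 kN·m/m
M_D = W·d = 407·2.13 = 866.9 kN·m/m
FS = M_R / M_D = 1356.6 / 866.9 = 1.565

FS = 1.56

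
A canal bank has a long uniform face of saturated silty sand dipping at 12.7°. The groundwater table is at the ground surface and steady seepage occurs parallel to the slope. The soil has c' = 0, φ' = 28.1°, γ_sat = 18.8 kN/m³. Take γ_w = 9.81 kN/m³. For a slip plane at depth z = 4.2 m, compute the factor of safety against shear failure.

FS = 1.13

With seepage parallel to the slope and the water table at the surface, the effective normal stress on the slip plane uses the buoyant unit weight γ' = γ_sat − γ_w while the driving shear stress uses γ_sat:
FS = [c' + γ' z cos²β tanφ'] / [γ_sat z sinβ cosβ]
(For c' = 0 this reduces to FS = (γ'/γ_sat)·tanφ'/tanβ.)
γ' = 18.8 − 9.81 = 8.99 kN/m³
Numerator = 0.0 + 8.99·4.2·cos²12.7°·tan28.1° = 0.0 + 8.99·4.2·0.9517·0.5340 = 19.186 kPa
Denominator = 18.8·4.2·sin12.7°·cos12.7° = 18.8·4.2·0.2198·0.9755 = 16.934 kPa
FS = 19.186 / 16.934 = 1.133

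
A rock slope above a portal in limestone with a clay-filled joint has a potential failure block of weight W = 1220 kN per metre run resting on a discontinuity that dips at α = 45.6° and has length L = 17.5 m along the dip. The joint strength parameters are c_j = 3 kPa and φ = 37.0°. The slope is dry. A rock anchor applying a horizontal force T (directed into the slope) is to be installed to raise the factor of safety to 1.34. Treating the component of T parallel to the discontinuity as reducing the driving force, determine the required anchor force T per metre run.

Resolving forces along and normal to the sliding plane, with the horizontal anchor force T adding T·sinα to the effective normal force and T·cosα acting up the plane against the driving force:
FS = [c_jL + (W cosα + T sinα) tanφ] / [W sinα − T cosα]
Without the anchor: N' = 853.6 kN/m, driving T_d = 871.7 kN/m, resisting R = 3·17.5 + 853.6·tan37.0° = 695.7 kN/m, FS = 0.80.
Setting FS = 1.34 and solving for T:
1.34·(871.7 − T cos45.6°) = 695.7 + T sin45.6°·tan37.0°
T·(sin45.6°·tan37.0° + 1.34·cos45.6°) = 1.34·871.7 − 695.7
T·(0.7145·0.7536 + 1.34·0.6997) = 1168.0 − 695.7 = 472.3
T·1.4759 = 472.3
T = 320.0 kN/m

T = 320 kN/m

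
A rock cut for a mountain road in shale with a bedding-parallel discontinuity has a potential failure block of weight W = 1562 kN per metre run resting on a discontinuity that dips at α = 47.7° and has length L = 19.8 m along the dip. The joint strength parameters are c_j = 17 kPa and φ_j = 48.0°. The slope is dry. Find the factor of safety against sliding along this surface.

Resolving the block weight along and normal to the plane and applying the Mohr–Coulomb strength on the joint:
N' = W cosα = 1562·cos47.7° = 1051.2 kN/m
Driving force T = W sinα = 1562·sin47.7° = 1155.3 kN/m
Resisting force R = c_j·L + N'·tanφ_j = 17·19.8 + 1051.2·tan48.0° = 336.6 + 1167.5 = 1504.1 kN/m
FS = R / T = 1504.1 / 1155.3 = 1.302

FS = 1.30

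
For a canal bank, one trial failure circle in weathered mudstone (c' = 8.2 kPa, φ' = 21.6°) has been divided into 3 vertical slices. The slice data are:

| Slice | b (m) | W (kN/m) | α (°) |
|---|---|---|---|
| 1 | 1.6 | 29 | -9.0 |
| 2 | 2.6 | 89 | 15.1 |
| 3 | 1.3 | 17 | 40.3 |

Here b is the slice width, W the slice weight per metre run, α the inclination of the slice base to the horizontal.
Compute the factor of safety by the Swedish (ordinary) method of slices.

Ordinary method of slices: FS = Σ[c'·Δl_i + (W_i cosα_i)·tanφ'] / Σ W_i sinα_i, with Δl_i = b_i / cosα_i.
Slice 1: Δl = 1.6/cos(-9.0°) = 1.620 m; N'_1 = 29·cos(-9.0°) = 28.6; c'Δl = 13.28; W sinα = -4.5
Slice 2: Δl = 2.6/cos15.1° = 2.693 m; N'_2 = 89·cos15.1° = 85.9; c'Δl = 22.08; W sinα = 23.2
Slice 3: Δl = 1.3/cos40.3° = 1.705 m; N'_3 = 17·cos40.3° = 13.0; c'Δl = 13.98; W sinα = 11.0
Σc'Δl = 49.3 kN/m; ΣN' = 127.5 kN/m; ΣW sinα = 29.6 kN/m
Resisting = 49.3 + 127.5·tan21.6° = 49.3 + 50.5 = 99.8 kN/m
FS = 99.8 / 29.6 = 3.368

FS = 3.37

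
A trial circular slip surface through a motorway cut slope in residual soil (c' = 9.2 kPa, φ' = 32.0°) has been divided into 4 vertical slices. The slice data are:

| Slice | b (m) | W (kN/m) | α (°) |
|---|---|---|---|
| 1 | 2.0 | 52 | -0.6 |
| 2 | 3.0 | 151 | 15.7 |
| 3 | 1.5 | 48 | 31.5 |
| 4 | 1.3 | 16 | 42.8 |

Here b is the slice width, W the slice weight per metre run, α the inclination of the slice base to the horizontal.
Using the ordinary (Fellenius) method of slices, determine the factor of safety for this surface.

FS = 3.09

Ordinary method of slices: FS = Σ[c'·Δl_i + (W_i cosα_i)·tanφ'] / Σ W_i sinα_i, with Δl_i = b_i / cosα_i.
Slice 1: Δl = 2.0/cos(-0.6°) = 2.000 m; N'_1 = 52·cos(-0.6°) = 52.0; c'Δl = 18.40; W sinα = -0.5
Slice 2: Δl = 3.0/cos15.7° = 3.116 m; N'_2 = 151·cos15.7° = 145.4; c'Δl = 28.67; W sinα = 40.9
Slice 3: Δl = 1.5/cos31.5° = 1.759 m; N'_3 = 48·cos31.5° = 40.9; c'Δl = 16.19; W sinα = 25.1
Slice 4: Δl = 1.3/cos42.8° = 1.772 m; N'_4 = 16·cos42.8° = 11.7; c'Δl = 16.30; W sinα = 10.9
Σc'Δl = 79.6 kN/m; ΣN' = 250.0 kN/m; ΣW sinα = 76.3 kN/m
Resisting = 79.6 + 250.0·tan32.0° = 79.6 + 156.2 = 235.8 kN/m
FS = 235.8 / 76.3 = 3.092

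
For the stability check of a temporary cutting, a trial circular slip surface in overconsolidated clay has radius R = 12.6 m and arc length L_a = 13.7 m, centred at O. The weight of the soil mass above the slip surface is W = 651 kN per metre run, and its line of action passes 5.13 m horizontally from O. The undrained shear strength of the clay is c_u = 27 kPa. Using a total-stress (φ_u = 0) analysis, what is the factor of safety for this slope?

FS = 1.40

Taking moments about the centre O, the resisting moment is provided by the undrained shear strength acting along the arc:
M_R = c_u·L_a·R = 27·13.70·12.6 = 4660.7 kN·m/m
M_D = W·d = 651·5.13 = 3339.6 kN·m/m
FS = M_R / M_D = 4660.7 / 3339.6 = 1.396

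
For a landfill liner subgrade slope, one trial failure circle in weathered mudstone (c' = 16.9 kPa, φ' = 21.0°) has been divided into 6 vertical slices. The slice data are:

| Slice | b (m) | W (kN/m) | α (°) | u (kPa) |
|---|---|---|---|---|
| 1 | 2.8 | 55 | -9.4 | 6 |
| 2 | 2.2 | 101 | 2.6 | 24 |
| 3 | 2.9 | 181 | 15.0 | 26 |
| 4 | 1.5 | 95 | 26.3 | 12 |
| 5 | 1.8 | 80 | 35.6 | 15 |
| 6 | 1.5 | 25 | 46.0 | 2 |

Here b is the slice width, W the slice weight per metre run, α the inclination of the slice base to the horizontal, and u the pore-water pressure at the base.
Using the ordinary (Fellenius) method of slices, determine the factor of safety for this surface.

Ordinary method of slices: FS = Σ[c'·Δl_i + (W_i cosα_i − u_i·Δl_i)·tanφ'] / Σ W_i sinα_i, with Δl_i = b_i / cosα_i.
Slice 1: Δl = 2.8/cos(-9.4°) = 2.838 m; N'_1 = 55·cos(-9.4°) − 6·2.838 = 37.2; c'Δl = 47.96; W sinα = -9.0
Slice 2: Δl = 2.2/cos2.6° = 2.202 m; N'_2 = 101·cos2.6° − 24·2.202 = 48.0; c'Δl = 37.22; W sinα = 4.6
Slice 3: Δl = 2.9/cos15.0° = 3.002 m; N'_3 = 181·cos15.0° − 26·3.002 = 96.8; c'Δl = 50.74; W sinα = 46.8
Slice 4: Δl = 1.5/cos26.3° = 1.673 m; N'_4 = 95·cos26.3° − 12·1.673 = 65.1; c'Δl = 28.28; W sinα = 42.1
Slice 5: Δl = 1.8/cos35.6° = 2.214 m; N'_5 = 80·cos35.6° − 15·2.214 = 31.8; c'Δl = 37.41; W sinα = 46.6
Slice 6: Δl = 1.5/cos46.0° = 2.159 m; N'_6 = 25·cos46.0° − 2·2.159 = 13.0; c'Δl = 36.49; W sinα = 18.0
Σc'Δl = 238.1 kN/m; ΣN' = 292.0 kN/m; ΣW sinα = 149.1 kN/m
Resisting = 238.1 + 292.0·tan21.0° = 238.1 + 112.1 = 350.2 kN/m
FS = 350.2 / 149.1 = 2.349

FS = 2.35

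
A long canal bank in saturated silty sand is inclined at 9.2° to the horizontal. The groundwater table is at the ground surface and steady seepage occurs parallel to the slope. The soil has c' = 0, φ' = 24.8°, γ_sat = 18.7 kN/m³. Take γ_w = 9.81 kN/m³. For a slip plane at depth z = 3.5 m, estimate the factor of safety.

FS = 1.36

With seepage parallel to the slope and the water table at the surface, the effective normal stress on the slip plane uses the buoyant unit weight γ' = γ_sat − γ_w while the driving shear stress uses γ_sat:
FS = [c' + γ' z cos²β tanφ'] / [γ_sat z sinβ cosβ]
(For c' = 0 this reduces to FS = (γ'/γ_sat)·tanφ'/tanβ.)
γ' = 18.7 − 9.81 = 8.89 kN/m³
Numerator = 0.0 + 8.89·3.5·cos²9.2°·tan24.8° = 0.0 + 8.89·3.5·0.9744·0.4621 = 14.010 kPa
Denominator = 18.7·3.5·sin9.2°·cos9.2° = 18.7·3.5·0.1599·0.9871 = 10.330 kPa
FS = 14.010 / 10.330 = 1.356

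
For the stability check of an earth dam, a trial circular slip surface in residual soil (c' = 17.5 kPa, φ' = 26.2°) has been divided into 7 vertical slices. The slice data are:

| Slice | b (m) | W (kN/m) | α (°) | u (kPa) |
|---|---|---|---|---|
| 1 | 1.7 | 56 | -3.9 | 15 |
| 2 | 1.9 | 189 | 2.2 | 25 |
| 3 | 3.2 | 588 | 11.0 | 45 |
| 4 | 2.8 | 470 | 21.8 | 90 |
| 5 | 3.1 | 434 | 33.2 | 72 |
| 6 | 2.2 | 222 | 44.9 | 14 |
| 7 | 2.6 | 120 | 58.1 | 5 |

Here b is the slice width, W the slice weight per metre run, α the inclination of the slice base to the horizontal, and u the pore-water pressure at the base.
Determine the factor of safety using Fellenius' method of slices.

Ordinary method of slices: FS = Σ[c'·Δl_i + (W_i cosα_i − u_i·Δl_i)·tanφ'] / Σ W_i sinα_i, with Δl_i = b_i / cosα_i.
Slice 1: Δl = 1.7/cos(-3.9°) = 1.704 m; N'_1 = 56·cos(-3.9°) − 15·1.704 = 30.3; c'Δl = 29.82; W sinα = -3.8
Slice 2: Δl = 1.9/cos2.2° = 1.901 m; N'_2 = 189·cos2.2° − 25·1.901 = 141.3; c'Δl = 33.27; W sinα = 7.3
Slice 3: Δl = 3.2/cos11.0° = 3.260 m; N'_3 = 588·cos11.0° − 45·3.260 = 430.5; c'Δl = 57.05; W sinα = 112.2
Slice 4: Δl = 2.8/cos21.8° = 3.016 m; N'_4 = 470·cos21.8° − 90·3.016 = 165.0; c'Δl = 52.77; W sinα = 174.5
Slice 5: Δl = 3.1/cos33.2° = 3.705 m; N'_5 = 434·cos33.2° − 72·3.705 = 96.4; c'Δl = 64.83; W sinα = 237.6
Slice 6: Δl = 2.2/cos44.9° = 3.106 m; N'_6 = 222·cos44.9° − 14·3.106 = 113.8; c'Δl = 54.35; W sinα = 156.7
Slice 7: Δl = 2.6/cos58.1° = 4.920 m; N'_7 = 120·cos58.1° − 5·4.920 = 38.8; c'Δl = 86.10; W sinα = 101.9
Σc'Δl = 378.2 kN/m; ΣN' = 1016.1 kN/m; ΣW sinα = 786.4 kN/m
Resisting = 378.2 + 1016.1·tan26.2° = 378.2 + 500.0 = 878.2 kN/m
FS = 878.2 / 786.4 = 1.117

FS = 1.12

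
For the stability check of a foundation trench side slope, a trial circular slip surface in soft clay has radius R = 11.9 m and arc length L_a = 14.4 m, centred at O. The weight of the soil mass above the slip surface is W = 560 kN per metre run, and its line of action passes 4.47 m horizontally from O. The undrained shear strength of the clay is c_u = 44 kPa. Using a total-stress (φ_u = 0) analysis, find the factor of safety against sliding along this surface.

Taking moments about the centre O, the resisting moment is provided by the undrained shear strength acting along the arc:
M_R = c_u·L_a·R = 44·14.40·11.9 = 7539.8 kN·m/m
M_D = W·d = 560·4.47 = 2503.2 kN·m/m
FS = M_R / M_D = 7539.8 / 2503.2 = 3.012

FS = 3.01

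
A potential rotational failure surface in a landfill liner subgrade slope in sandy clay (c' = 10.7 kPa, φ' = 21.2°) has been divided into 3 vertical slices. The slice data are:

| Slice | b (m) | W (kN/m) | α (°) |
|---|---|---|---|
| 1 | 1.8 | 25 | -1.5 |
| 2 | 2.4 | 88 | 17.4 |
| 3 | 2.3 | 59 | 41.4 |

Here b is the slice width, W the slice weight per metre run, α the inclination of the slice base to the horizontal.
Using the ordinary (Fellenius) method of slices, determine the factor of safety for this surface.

Ordinary method of slices: FS = Σ[c'·Δl_i + (W_i cosα_i)·tanφ'] / Σ W_i sinα_i, with Δl_i = b_i / cosα_i.
Slice 1: Δl = 1.8/cos(-1.5°) = 1.801 m; N'_1 = 25·cos(-1.5°) = 25.0; c'Δl = 19.27; W sinα = -0.7
Slice 2: Δl = 2.4/cos17.4° = 2.515 m; N'_2 = 88·cos17.4° = 84.0; c'Δl = 26.91; W sinα = 26.3
Slice 3: Δl = 2.3/cos41.4° = 3.066 m; N'_3 = 59·cos41.4° = 44.3; c'Δl = 32.81; W sinα = 39.0
Σc'Δl = 79.0 kN/m; ΣN' = 153.2 kN/m; ΣW sinα = 64.7 kN/m
Resisting = 79.0 + 153.2·tan21.2° = 79.0 + 59.4 = 138.4 kN/m
FS = 138.4 / 64.7 = 2.140

FS = 2.14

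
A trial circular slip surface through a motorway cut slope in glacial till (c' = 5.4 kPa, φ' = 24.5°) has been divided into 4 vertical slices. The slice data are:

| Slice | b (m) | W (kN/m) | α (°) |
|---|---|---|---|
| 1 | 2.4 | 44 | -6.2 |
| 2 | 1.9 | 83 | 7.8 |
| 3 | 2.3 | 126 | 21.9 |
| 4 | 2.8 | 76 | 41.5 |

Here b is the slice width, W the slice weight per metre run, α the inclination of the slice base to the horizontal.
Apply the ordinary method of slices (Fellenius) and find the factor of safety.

Ordinary method of slices: FS = Σ[c'·Δl_i + (W_i cosα_i)·tanφ'] / Σ W_i sinα_i, with Δl_i = b_i / cosα_i.
Slice 1: Δl = 2.4/cos(-6.2°) = 2.414 m; N'_1 = 44·cos(-6.2°) = 43.7; c'Δl = 13.04; W sinα = -4.8
Slice 2: Δl = 1.9/cos7.8° = 1.918 m; N'_2 = 83·cos7.8° = 82.2; c'Δl = 10.36; W sinα = 11.3
Slice 3: Δl = 2.3/cos21.9° = 2.479 m; N'_3 = 126·cos21.9° = 116.9; c'Δl = 13.39; W sinα = 47.0
Slice 4: Δl = 2.8/cos41.5° = 3.739 m; N'_4 = 76·cos41.5° = 56.9; c'Δl = 20.19; W sinα = 50.4
Σc'Δl = 57.0 kN/m; ΣN' = 299.8 kN/m; ΣW sinα = 103.9 kN/m
Resisting = 57.0 + 299.8·tan24.5° = 57.0 + 136.6 = 193.6 kN/m
FS = 193.6 / 103.9 = 1.864

FS = 1.86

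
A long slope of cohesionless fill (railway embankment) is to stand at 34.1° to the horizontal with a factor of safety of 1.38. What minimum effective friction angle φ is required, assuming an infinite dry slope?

FS = tanφ/tanβ ⇒ tanφ = FS · tanβ = 1.38 · tan34.1° = 0.9343
φ = arctan(0.9343) = 43.06°

φ = 43.1°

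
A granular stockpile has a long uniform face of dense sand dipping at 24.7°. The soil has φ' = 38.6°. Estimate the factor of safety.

For a dry cohesionless infinite slope the factor of safety is FS = tanφ' / tanβ.
FS = tan38.6° / tan24.7° = 0.7983 / 0.4599 = 1.736

FS = 1.74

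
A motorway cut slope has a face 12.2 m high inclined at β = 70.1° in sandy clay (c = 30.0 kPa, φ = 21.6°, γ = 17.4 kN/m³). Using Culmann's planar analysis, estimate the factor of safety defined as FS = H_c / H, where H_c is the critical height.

FS = 1.46

H_c = (4c/γ) · sinβ cosφ / [1 − cos(β − φ)]
    = (4·30.0/17.4) · sin70.1°·cos21.6° / [1 − cos48.5°]
    = 6.897 · 0.8743 / 0.3374 = 17.87 m
FS = H_c / H = 17.87 / 12.2 = 1.465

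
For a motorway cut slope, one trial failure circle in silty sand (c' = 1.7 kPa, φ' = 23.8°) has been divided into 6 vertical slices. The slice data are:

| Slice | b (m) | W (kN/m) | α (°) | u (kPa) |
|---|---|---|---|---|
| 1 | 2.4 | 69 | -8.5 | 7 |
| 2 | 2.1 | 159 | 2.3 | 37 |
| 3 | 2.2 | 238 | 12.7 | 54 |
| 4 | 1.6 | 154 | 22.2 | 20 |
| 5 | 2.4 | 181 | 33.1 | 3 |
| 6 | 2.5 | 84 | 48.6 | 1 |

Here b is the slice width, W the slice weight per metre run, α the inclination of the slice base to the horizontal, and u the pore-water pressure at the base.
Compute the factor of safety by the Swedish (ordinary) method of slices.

FS = 0.99

Ordinary method of slices: FS = Σ[c'·Δl_i + (W_i cosα_i − u_i·Δl_i)·tanφ'] / Σ W_i sinα_i, with Δl_i = b_i / cosα_i.
Slice 1: Δl = 2.4/cos(-8.5°) = 2.427 m; N'_1 = 69·cos(-8.5°) − 7·2.427 = 51.3; c'Δl = 4.13; W sinα = -10.2
Slice 2: Δl = 2.1/cos2.3° = 2.102 m; N'_2 = 159·cos2.3° − 37·2.102 = 81.1; c'Δl = 3.57; W sinα = 6.4
Slice 3: Δl = 2.2/cos12.7° = 2.255 m; N'_3 = 238·cos12.7° − 54·2.255 = 110.4; c'Δl = 3.83; W sinα = 52.3
Slice 4: Δl = 1.6/cos22.2° = 1.728 m; N'_4 = 154·cos22.2° − 20·1.728 = 108.0; c'Δl = 2.94; W sinα = 58.2
Slice 5: Δl = 2.4/cos33.1° = 2.865 m; N'_5 = 181·cos33.1° − 3·2.865 = 143.0; c'Δl = 4.87; W sinα = 98.8
Slice 6: Δl = 2.5/cos48.6° = 3.780 m; N'_6 = 84·cos48.6° − 1·3.780 = 51.8; c'Δl = 6.43; W sinα = 63.0
Σc'Δl = 25.8 kN/m; ΣN' = 545.6 kN/m; ΣW sinα = 268.5 kN/m
Resisting = 25.8 + 545.6·tan23.8° = 25.8 + 240.6 = 266.4 kN/m
FS = 266.4 / 268.5 = 0.992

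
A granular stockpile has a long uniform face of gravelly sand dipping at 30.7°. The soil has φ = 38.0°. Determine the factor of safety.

FS = 1.32

For a dry cohesionless infinite slope the factor of safety is FS = tanφ / tanβ.
FS = tan38.0° / tan30.7° = 0.7813 / 0.5938 = 1.316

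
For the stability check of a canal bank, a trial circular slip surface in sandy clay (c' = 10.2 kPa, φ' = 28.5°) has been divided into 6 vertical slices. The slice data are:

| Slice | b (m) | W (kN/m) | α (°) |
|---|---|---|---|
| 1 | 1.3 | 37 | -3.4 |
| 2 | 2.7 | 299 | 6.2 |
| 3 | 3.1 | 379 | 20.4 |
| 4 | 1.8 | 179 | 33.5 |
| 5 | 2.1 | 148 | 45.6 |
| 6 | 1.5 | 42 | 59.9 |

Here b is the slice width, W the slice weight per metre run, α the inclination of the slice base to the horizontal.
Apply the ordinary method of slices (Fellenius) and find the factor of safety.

Ordinary method of slices: FS = Σ[c'·Δl_i + (W_i cosα_i)·tanφ'] / Σ W_i sinα_i, with Δl_i = b_i / cosα_i.
Slice 1: Δl = 1.3/cos(-3.4°) = 1.302 m; N'_1 = 37·cos(-3.4°) = 36.9; c'Δl = 13.28; W sinα = -2.2
Slice 2: Δl = 2.7/cos6.2° = 2.716 m; N'_2 = 299·cos6.2° = 297.3; c'Δl = 27.70; W sinα = 32.3
Slice 3: Δl = 3.1/cos20.4° = 3.307 m; N'_3 = 379·cos20.4° = 355.2; c'Δl = 33.74; W sinα = 132.1
Slice 4: Δl = 1.8/cos33.5° = 2.159 m; N'_4 = 179·cos33.5° = 149.3; c'Δl = 22.02; W sinα = 98.8
Slice 5: Δl = 2.1/cos45.6° = 3.001 m; N'_5 = 148·cos45.6° = 103.6; c'Δl = 30.61; W sinα = 105.7
Slice 6: Δl = 1.5/cos59.9° = 2.991 m; N'_6 = 42·cos59.9° = 21.1; c'Δl = 30.51; W sinα = 36.3
Σc'Δl = 157.9 kN/m; ΣN' = 963.3 kN/m; ΣW sinα = 403.1 kN/m
Resisting = 157.9 + 963.3·tan28.5° = 157.9 + 523.0 = 680.9 kN/m
FS = 680.9 / 403.1 = 1.689

FS = 1.69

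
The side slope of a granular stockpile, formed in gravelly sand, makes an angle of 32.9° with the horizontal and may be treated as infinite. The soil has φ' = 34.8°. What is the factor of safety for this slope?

For a dry cohesionless infinite slope the factor of safety is FS = tanφ' / tanβ.
FS = tan34.8° / tan32.9° = 0.6950 / 0.6469 = 1.074

FS = 1.07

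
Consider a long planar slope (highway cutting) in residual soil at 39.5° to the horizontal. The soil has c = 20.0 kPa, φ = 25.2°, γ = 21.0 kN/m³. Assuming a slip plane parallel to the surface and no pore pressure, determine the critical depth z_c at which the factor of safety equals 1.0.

z_c = 4.52 m

Setting FS = 1.00 in FS = [c + γz cos²β tanφ] / [γz sinβ cosβ] and solving for z:
z = c / [γ cosβ (FS·sinβ − cosβ·tanφ)]
  = 20.0 / [21.0·cos39.5°·(1.00·sin39.5° − cos39.5°·tan25.2°)]
  = 20.0 / [21.0·0.7716·(1.00·0.6361 − 0.7716·0.4706)]
  = 20.0 / 4.4234 = 4.521 m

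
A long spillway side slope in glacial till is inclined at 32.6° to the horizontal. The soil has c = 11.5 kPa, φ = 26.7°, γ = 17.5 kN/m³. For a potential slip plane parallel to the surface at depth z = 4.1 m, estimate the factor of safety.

FS = 1.14

For an infinite slope with a slip plane parallel to the surface (no pore pressure): FS = [c + γz cos²β tanφ] / [γz sinβ cosβ].
γz = 17.5·4.1 = 71.75 kN/m²
Numerator = 11.5 + 71.75·cos²32.6°·tan26.7° = 11.5 + 71.75·0.7097·0.5029 = 37.112 kPa
Denominator = 71.75·sin32.6°·cos32.6° = 71.75·0.5388·0.8425 = 32.567 kPa
FS = 37.112 / 32.567 = 1.140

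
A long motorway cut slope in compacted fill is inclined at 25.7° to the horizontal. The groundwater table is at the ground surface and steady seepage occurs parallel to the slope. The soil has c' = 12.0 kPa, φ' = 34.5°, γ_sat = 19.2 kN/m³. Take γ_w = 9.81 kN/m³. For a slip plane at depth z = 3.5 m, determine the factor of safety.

FS = 1.16

With seepage parallel to the slope and the water table at the surface, the effective normal stress on the slip plane uses the buoyant unit weight γ' = γ_sat − γ_w while the driving shear stress uses γ_sat:
FS = [c' + γ' z cos²β tanφ'] / [γ_sat z sinβ cosβ]
γ' = 19.2 − 9.81 = 9.39 kN/m³
Numerator = 12.0 + 9.39·3.5·cos²25.7°·tan34.5° = 12.0 + 9.39·3.5·0.8119·0.6873 = 30.340 kPa
Denominator = 19.2·3.5·sin25.7°·cos25.7° = 19.2·3.5·0.4337·0.9011 = 26.259 kPa
FS = 30.340 / 26.259 = 1.155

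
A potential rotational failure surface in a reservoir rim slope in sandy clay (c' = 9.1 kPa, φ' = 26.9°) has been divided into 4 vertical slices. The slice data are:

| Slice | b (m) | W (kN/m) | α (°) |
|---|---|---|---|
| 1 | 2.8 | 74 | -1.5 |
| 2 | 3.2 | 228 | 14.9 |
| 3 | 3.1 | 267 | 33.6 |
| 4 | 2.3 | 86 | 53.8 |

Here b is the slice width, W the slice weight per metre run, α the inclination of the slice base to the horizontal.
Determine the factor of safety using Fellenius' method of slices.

Ordinary method of slices: FS = Σ[c'·Δl_i + (W_i cosα_i)·tanφ'] / Σ W_i sinα_i, with Δl_i = b_i / cosα_i.
Slice 1: Δl = 2.8/cos(-1.5°) = 2.801 m; N'_1 = 74·cos(-1.5°) = 74.0; c'Δl = 25.49; W sinα = -1.9
Slice 2: Δl = 3.2/cos14.9° = 3.311 m; N'_2 = 228·cos14.9° = 220.3; c'Δl = 30.13; W sinα = 58.6
Slice 3: Δl = 3.1/cos33.6° = 3.722 m; N'_3 = 267·cos33.6° = 222.4; c'Δl = 33.87; W sinα = 147.8
Slice 4: Δl = 2.3/cos53.8° = 3.894 m; N'_4 = 86·cos53.8° = 50.8; c'Δl = 35.44; W sinα = 69.4
Σc'Δl = 124.9 kN/m; ΣN' = 567.5 kN/m; ΣW sinα = 273.8 kN/m
Resisting = 124.9 + 567.5·tan26.9° = 124.9 + 287.9 = 412.8 kN/m
FS = 412.8 / 273.8 = 1.508

FS = 1.51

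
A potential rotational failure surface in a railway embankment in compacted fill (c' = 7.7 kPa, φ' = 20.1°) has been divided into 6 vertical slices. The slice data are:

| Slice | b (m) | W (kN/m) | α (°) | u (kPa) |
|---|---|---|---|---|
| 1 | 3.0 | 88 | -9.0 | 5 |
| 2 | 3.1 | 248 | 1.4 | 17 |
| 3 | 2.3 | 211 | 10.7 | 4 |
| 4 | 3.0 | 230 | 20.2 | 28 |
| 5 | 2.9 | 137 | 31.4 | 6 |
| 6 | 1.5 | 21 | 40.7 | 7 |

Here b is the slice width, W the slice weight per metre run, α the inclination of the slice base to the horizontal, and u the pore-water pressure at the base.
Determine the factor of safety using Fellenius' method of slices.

FS = 1.96

Ordinary method of slices: FS = Σ[c'·Δl_i + (W_i cosα_i − u_i·Δl_i)·tanφ'] / Σ W_i sinα_i, with Δl_i = b_i / cosα_i.
Slice 1: Δl = 3.0/cos(-9.0°) = 3.037 m; N'_1 = 88·cos(-9.0°) − 5·3.037 = 71.7; c'Δl = 23.39; W sinα = -13.8
Slice 2: Δl = 3.1/cos1.4° = 3.101 m; N'_2 = 248·cos1.4° − 17·3.101 = 195.2; c'Δl = 23.88; W sinα = 6.1
Slice 3: Δl = 2.3/cos10.7° = 2.341 m; N'_3 = 211·cos10.7° − 4·2.341 = 198.0; c'Δl = 18.02; W sinα = 39.2
Slice 4: Δl = 3.0/cos20.2° = 3.197 m; N'_4 = 230·cos20.2° − 28·3.197 = 126.3; c'Δl = 24.61; W sinα = 79.4
Slice 5: Δl = 2.9/cos31.4° = 3.398 m; N'_5 = 137·cos31.4° − 6·3.398 = 96.6; c'Δl = 26.16; W sinα = 71.4
Slice 6: Δl = 1.5/cos40.7° = 1.979 m; N'_6 = 21·cos40.7° − 7·1.979 = 2.1; c'Δl = 15.23; W sinα = 13.7
Σc'Δl = 131.3 kN/m; ΣN' = 689.9 kN/m; ΣW sinα = 196.0 kN/m
Resisting = 131.3 + 689.9·tan20.1° = 131.3 + 252.5 = 383.8 kN/m
FS = 383.8 / 196.0 = 1.958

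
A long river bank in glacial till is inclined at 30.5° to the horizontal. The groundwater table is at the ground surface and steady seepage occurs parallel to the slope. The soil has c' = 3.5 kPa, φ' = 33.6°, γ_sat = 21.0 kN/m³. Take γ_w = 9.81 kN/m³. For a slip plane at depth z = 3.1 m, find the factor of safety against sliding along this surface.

FS = 0.72

With seepage parallel to the slope and the water table at the surface, the effective normal stress on the slip plane uses the buoyant unit weight γ' = γ_sat − γ_w while the driving shear stress uses γ_sat:
FS = [c' + γ' z cos²β tanφ'] / [γ_sat z sinβ cosβ]
γ' = 21.0 − 9.81 = 11.19 kN/m³
Numerator = 3.5 + 11.19·3.1·cos²30.5°·tan33.6° = 3.5 + 11.19·3.1·0.7424·0.6644 = 20.610 kPa
Denominator = 21.0·3.1·sin30.5°·cos30.5° = 21.0·3.1·0.5075·0.8616 = 28.469 kPa
FS = 20.610 / 28.469 = 0.724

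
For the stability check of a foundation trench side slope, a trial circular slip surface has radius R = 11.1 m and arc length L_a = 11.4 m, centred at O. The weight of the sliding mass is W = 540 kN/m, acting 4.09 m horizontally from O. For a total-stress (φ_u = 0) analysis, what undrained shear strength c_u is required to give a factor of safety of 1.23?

c_u = 21.5 kPa

FS = c_u·L_a·R / (W·d), so c_u = FS·W·d / (L_a·R).
c_u = 1.23·540·4.09 / (11.40·11.1) = 2716.6 / 126.54 = 21.47 kPa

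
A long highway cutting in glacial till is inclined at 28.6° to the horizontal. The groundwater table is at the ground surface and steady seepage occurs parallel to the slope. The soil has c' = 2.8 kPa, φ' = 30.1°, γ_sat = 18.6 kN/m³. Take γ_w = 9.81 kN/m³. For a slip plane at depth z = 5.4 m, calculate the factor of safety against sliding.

With seepage parallel to the slope and the water table at the surface, the effective normal stress on the slip plane uses the buoyant unit weight γ' = γ_sat − γ_w while the driving shear stress uses γ_sat:
FS = [c' + γ' z cos²β tanφ'] / [γ_sat z sinβ cosβ]
γ' = 18.6 − 9.81 = 8.79 kN/m³
Numerator = 2.8 + 8.79·5.4·cos²28.6°·tan30.1° = 2.8 + 8.79·5.4·0.7709·0.5797 = 24.010 kPa
Denominator = 18.6·5.4·sin28.6°·cos28.6° = 18.6·5.4·0.4787·0.8780 = 42.213 kPa
FS = 24.010 / 42.213 = 0.569

FS = 0.57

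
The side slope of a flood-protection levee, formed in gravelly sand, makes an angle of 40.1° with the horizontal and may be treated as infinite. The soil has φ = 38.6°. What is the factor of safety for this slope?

FS = 0.95

For a dry cohesionless infinite slope the factor of safety is FS = tanφ / tanβ.
FS = tan38.6° / tan40.1° = 0.7983 / 0.8421 = 0.948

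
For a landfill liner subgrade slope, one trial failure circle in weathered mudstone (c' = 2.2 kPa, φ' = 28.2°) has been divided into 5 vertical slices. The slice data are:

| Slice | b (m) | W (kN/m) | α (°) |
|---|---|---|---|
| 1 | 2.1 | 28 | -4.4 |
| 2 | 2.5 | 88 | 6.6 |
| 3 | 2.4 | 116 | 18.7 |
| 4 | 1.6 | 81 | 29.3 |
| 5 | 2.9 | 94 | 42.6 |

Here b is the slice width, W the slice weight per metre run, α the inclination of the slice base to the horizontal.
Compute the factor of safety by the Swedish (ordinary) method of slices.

Ordinary method of slices: FS = Σ[c'·Δl_i + (W_i cosα_i)·tanφ'] / Σ W_i sinα_i, with Δl_i = b_i / cosα_i.
Slice 1: Δl = 2.1/cos(-4.4°) = 2.106 m; N'_1 = 28·cos(-4.4°) = 27.9; c'Δl = 4.63; W sinα = -2.1
Slice 2: Δl = 2.5/cos6.6° = 2.517 m; N'_2 = 88·cos6.6° = 87.4; c'Δl = 5.54; W sinα = 10.1
Slice 3: Δl = 2.4/cos18.7° = 2.534 m; N'_3 = 116·cos18.7° = 109.9; c'Δl = 5.57; W sinα = 37.2
Slice 4: Δl = 1.6/cos29.3° = 1.835 m; N'_4 = 81·cos29.3° = 70.6; c'Δl = 4.04; W sinα = 39.6
Slice 5: Δl = 2.9/cos42.6° = 3.940 m; N'_5 = 94·cos42.6° = 69.2; c'Δl = 8.67; W sinα = 63.6
Σc'Δl = 28.4 kN/m; ΣN' = 365.0 kN/m; ΣW sinα = 148.4 kN/m
Resisting = 28.4 + 365.0·tan28.2° = 28.4 + 195.7 = 224.2 kN/m
FS = 224.2 / 148.4 = 1.510

FS = 1.51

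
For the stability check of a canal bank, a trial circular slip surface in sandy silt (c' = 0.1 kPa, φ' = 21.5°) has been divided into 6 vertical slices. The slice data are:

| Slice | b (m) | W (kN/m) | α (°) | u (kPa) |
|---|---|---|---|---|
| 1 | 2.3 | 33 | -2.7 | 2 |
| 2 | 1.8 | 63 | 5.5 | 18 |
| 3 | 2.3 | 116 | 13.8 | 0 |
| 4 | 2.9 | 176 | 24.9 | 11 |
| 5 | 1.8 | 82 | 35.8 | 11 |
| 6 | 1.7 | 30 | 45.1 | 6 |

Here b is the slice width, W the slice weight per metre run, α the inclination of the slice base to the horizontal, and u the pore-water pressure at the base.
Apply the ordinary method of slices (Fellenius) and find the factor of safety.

FS = 0.78

Ordinary method of slices: FS = Σ[c'·Δl_i + (W_i cosα_i − u_i·Δl_i)·tanφ'] / Σ W_i sinα_i, with Δl_i = b_i / cosα_i.
Slice 1: Δl = 2.3/cos(-2.7°) = 2.303 m; N'_1 = 33·cos(-2.7°) − 2·2.303 = 28.4; c'Δl = 0.23; W sinα = -1.6
Slice 2: Δl = 1.8/cos5.5° = 1.808 m; N'_2 = 63·cos5.5° − 18·1.808 = 30.2; c'Δl = 0.18; W sinα = 6.0
Slice 3: Δl = 2.3/cos13.8° = 2.368 m; N'_3 = 116·cos13.8° − 0·2.368 = 112.7; c'Δl = 0.24; W sinα = 27.7
Slice 4: Δl = 2.9/cos24.9° = 3.197 m; N'_4 = 176·cos24.9° − 11·3.197 = 124.5; c'Δl = 0.32; W sinα = 74.1
Slice 5: Δl = 1.8/cos35.8° = 2.219 m; N'_5 = 82·cos35.8° − 11·2.219 = 42.1; c'Δl = 0.22; W sinα = 48.0
Slice 6: Δl = 1.7/cos45.1° = 2.408 m; N'_6 = 30·cos45.1° − 6·2.408 = 6.7; c'Δl = 0.24; W sinα = 21.3
Σc'Δl = 1.4 kN/m; ΣN' = 344.5 kN/m; ΣW sinα = 175.5 kN/m
Resisting = 1.4 + 344.5·tan21.5° = 1.4 + 135.7 = 137.1 kN/m
FS = 137.1 / 175.5 = 0.781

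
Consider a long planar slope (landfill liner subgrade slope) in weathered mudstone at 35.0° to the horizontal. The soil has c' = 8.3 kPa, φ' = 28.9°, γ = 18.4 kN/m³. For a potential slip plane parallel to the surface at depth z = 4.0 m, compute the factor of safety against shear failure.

For an infinite slope with a slip plane parallel to the surface (no pore pressure): FS = [c' + γz cos²β tanφ'] / [γz sinβ cosβ].
γz = 18.4·4.0 = 73.60 kN/m²
Numerator = 8.3 + 73.60·cos²35.0°·tan28.9° = 8.3 + 73.60·0.6710·0.5520 = 35.563 kPa
Denominator = 73.60·sin35.0°·cos35.0° = 73.60·0.5736·0.8192 = 34.581 kPa
FS = 35.563 / 34.581 = 1.028

FS = 1.03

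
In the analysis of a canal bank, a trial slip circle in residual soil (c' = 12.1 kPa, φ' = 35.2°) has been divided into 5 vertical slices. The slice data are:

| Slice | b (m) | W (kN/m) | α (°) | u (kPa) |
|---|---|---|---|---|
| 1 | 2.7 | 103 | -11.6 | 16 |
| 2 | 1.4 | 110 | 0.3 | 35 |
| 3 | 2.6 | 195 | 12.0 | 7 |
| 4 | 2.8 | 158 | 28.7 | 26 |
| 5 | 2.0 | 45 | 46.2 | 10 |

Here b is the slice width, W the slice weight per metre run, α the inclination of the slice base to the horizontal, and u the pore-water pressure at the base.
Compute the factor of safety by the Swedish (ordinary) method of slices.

FS = 3.12

Ordinary method of slices: FS = Σ[c'·Δl_i + (W_i cosα_i − u_i·Δl_i)·tanφ'] / Σ W_i sinα_i, with Δl_i = b_i / cosα_i.
Slice 1: Δl = 2.7/cos(-11.6°) = 2.756 m; N'_1 = 103·cos(-11.6°) − 16·2.756 = 56.8; c'Δl = 33.35; W sinα = -20.7
Slice 2: Δl = 1.4/cos0.3° = 1.400 m; N'_2 = 110·cos0.3° − 35·1.400 = 61.0; c'Δl = 16.94; W sinα = 0.6
Slice 3: Δl = 2.6/cos12.0° = 2.658 m; N'_3 = 195·cos12.0° − 7·2.658 = 172.1; c'Δl = 32.16; W sinα = 40.5
Slice 4: Δl = 2.8/cos28.7° = 3.192 m; N'_4 = 158·cos28.7° − 26·3.192 = 55.6; c'Δl = 38.63; W sinα = 75.9
Slice 5: Δl = 2.0/cos46.2° = 2.890 m; N'_5 = 45·cos46.2° − 10·2.890 = 2.3; c'Δl = 34.96; W sinα = 32.5
Σc'Δl = 156.0 kN/m; ΣN' = 347.8 kN/m; ΣW sinα = 128.8 kN/m
Resisting = 156.0 + 347.8·tan35.2° = 156.0 + 245.3 = 401.4 kN/m
FS = 401.4 / 128.8 = 3.117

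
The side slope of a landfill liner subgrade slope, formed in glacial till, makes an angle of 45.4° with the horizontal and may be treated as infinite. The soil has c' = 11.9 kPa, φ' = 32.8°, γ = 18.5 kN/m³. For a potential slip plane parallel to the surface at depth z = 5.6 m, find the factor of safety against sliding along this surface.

FS = 0.87

For an infinite slope with a slip plane parallel to the surface (no pore pressure): FS = [c' + γz cos²β tanφ'] / [γz sinβ cosβ].
γz = 18.5·5.6 = 103.60 kN/m²
Numerator = 11.9 + 103.60·cos²45.4°·tan32.8° = 11.9 + 103.60·0.4930·0.6445 = 44.817 kPa
Denominator = 103.60·sin45.4°·cos45.4° = 103.60·0.7120·0.7022 = 51.795 kPa
FS = 44.817 / 51.795 = 0.865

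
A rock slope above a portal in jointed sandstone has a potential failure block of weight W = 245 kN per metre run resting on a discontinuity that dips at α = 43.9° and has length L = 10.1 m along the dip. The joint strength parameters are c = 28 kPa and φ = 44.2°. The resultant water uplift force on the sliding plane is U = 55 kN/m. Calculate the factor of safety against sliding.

Resolving the block weight along and normal to the plane and applying the Mohr–Coulomb strength on the joint:
N' = W cosα − U = 245·cos43.9° − 55 = 121.5 kN/m
Driving force T = W sinα = 245·sin43.9° = 169.9 kN/m
Resisting force R = c·L + N'·tanφ = 28·10.1 + 121.5·tan44.2° = 282.8 + 118.2 = 401.0 kN/m
FS = R / T = 401.0 / 169.9 = 2.360

FS = 2.36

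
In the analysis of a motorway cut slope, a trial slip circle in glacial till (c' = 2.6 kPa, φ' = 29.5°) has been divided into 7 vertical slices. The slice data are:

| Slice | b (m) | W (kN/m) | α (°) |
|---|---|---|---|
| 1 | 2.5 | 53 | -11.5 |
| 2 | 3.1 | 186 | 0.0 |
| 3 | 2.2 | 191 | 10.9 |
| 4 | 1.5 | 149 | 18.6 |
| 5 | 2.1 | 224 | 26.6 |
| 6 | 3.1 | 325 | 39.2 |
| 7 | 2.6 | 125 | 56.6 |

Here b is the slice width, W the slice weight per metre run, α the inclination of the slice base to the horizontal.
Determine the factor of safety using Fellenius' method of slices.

Ordinary method of slices: FS = Σ[c'·Δl_i + (W_i cosα_i)·tanφ'] / Σ W_i sinα_i, with Δl_i = b_i / cosα_i.
Slice 1: Δl = 2.5/cos(-11.5°) = 2.551 m; N'_1 = 53·cos(-11.5°) = 51.9; c'Δl = 6.63; W sinα = -10.6
Slice 2: Δl = 3.1/cos0.0° = 3.100 m; N'_2 = 186·cos0.0° = 186.0; c'Δl = 8.06; W sinα = 0.0
Slice 3: Δl = 2.2/cos10.9° = 2.240 m; N'_3 = 191·cos10.9° = 187.6; c'Δl = 5.83; W sinα = 36.1
Slice 4: Δl = 1.5/cos18.6° = 1.583 m; N'_4 = 149·cos18.6° = 141.2; c'Δl = 4.11; W sinα = 47.5
Slice 5: Δl = 2.1/cos26.6° = 2.349 m; N'_5 = 224·cos26.6° = 200.3; c'Δl = 6.11; W sinα = 100.3
Slice 6: Δl = 3.1/cos39.2° = 4.000 m; N'_6 = 325·cos39.2° = 251.9; c'Δl = 10.40; W sinα = 205.4
Slice 7: Δl = 2.6/cos56.6° = 4.723 m; N'_7 = 125·cos56.6° = 68.8; c'Δl = 12.28; W sinα = 104.4
Σc'Δl = 53.4 kN/m; ΣN' = 1087.7 kN/m; ΣW sinα = 483.1 kN/m
Resisting = 53.4 + 1087.7·tan29.5° = 53.4 + 615.4 = 668.8 kN/m
FS = 668.8 / 483.1 = 1.384

FS = 1.38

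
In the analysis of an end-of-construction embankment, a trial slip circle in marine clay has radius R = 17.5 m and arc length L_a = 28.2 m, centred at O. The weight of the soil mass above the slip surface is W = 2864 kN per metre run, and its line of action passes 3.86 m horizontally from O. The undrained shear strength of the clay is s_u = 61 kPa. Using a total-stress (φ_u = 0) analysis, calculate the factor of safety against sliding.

FS = 2.72

Taking moments about the centre O, the resisting moment is provided by the undrained shear strength acting along the arc:
M_R = s_u·L_a·R = 61·28.20·17.5 = 30103.5 kN·m/m
M_D = W·d = 2864·3.86 = 11055.0 kN·m/m
FS = M_R / M_D = 30103.5 / 11055.0 = 2.723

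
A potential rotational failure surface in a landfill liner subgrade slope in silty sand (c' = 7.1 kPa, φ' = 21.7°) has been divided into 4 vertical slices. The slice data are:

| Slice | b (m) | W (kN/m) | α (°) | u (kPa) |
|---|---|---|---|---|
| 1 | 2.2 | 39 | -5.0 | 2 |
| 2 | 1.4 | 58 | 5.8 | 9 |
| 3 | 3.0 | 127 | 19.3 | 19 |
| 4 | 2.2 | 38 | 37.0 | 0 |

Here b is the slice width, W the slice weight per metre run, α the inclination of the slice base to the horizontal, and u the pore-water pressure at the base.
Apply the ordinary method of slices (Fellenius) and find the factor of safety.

FS = 2.01

Ordinary method of slices: FS = Σ[c'·Δl_i + (W_i cosα_i − u_i·Δl_i)·tanφ'] / Σ W_i sinα_i, with Δl_i = b_i / cosα_i.
Slice 1: Δl = 2.2/cos(-5.0°) = 2.208 m; N'_1 = 39·cos(-5.0°) − 2·2.208 = 34.4; c'Δl = 15.68; W sinα = -3.4
Slice 2: Δl = 1.4/cos5.8° = 1.407 m; N'_2 = 58·cos5.8° − 9·1.407 = 45.0; c'Δl = 9.99; W sinα = 5.9
Slice 3: Δl = 3.0/cos19.3° = 3.179 m; N'_3 = 127·cos19.3° − 19·3.179 = 59.5; c'Δl = 22.57; W sinα = 42.0
Slice 4: Δl = 2.2/cos37.0° = 2.755 m; N'_4 = 38·cos37.0° − 0·2.755 = 30.3; c'Δl = 19.56; W sinα = 22.9
Σc'Δl = 67.8 kN/m; ΣN' = 169.3 kN/m; ΣW sinα = 67.3 kN/m
Resisting = 67.8 + 169.3·tan21.7° = 67.8 + 67.4 = 135.2 kN/m
FS = 135.2 / 67.3 = 2.008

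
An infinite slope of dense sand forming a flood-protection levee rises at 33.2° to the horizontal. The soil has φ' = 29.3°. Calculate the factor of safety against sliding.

For a dry cohesionless infinite slope the factor of safety is FS = tanφ' / tanβ.
FS = tan29.3° / tan33.2° = 0.5612 / 0.6544 = 0.858

FS = 0.86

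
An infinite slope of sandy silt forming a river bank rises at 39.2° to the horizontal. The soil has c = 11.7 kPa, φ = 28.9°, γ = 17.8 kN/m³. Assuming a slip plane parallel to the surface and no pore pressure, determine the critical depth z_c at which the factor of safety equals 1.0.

z_c = 4.15 m

Setting FS = 1.00 in FS = [c + γz cos²β tanφ] / [γz sinβ cosβ] and solving for z:
z = c / [γ cosβ (FS·sinβ − cosβ·tanφ)]
  = 11.7 / [17.8·cos39.2°·(1.00·sin39.2° − cos39.2°·tan28.9°)]
  = 11.7 / [17.8·0.7749·(1.00·0.6320 − 0.7749·0.5520)]
  = 11.7 / 2.8172 = 4.153 m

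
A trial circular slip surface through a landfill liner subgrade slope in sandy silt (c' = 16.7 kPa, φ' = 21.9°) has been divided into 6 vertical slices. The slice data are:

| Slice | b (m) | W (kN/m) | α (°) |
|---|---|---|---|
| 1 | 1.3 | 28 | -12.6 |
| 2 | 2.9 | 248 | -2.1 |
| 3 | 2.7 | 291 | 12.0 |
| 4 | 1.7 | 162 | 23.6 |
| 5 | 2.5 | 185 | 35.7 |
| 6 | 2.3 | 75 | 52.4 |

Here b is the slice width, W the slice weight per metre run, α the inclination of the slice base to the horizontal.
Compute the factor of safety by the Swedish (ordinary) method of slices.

Ordinary method of slices: FS = Σ[c'·Δl_i + (W_i cosα_i)·tanφ'] / Σ W_i sinα_i, with Δl_i = b_i / cosα_i.
Slice 1: Δl = 1.3/cos(-12.6°) = 1.332 m; N'_1 = 28·cos(-12.6°) = 27.3; c'Δl = 22.25; W sinα = -6.1
Slice 2: Δl = 2.9/cos(-2.1°) = 2.902 m; N'_2 = 248·cos(-2.1°) = 247.8; c'Δl = 48.46; W sinα = -9.1
Slice 3: Δl = 2.7/cos12.0° = 2.760 m; N'_3 = 291·cos12.0° = 284.6; c'Δl = 46.10; W sinα = 60.5
Slice 4: Δl = 1.7/cos23.6° = 1.855 m; N'_4 = 162·cos23.6° = 148.5; c'Δl = 30.98; W sinα = 64.9
Slice 5: Δl = 2.5/cos35.7° = 3.079 m; N'_5 = 185·cos35.7° = 150.2; c'Δl = 51.41; W sinα = 108.0
Slice 6: Δl = 2.3/cos52.4° = 3.770 m; N'_6 = 75·cos52.4° = 45.8; c'Δl = 62.95; W sinα = 59.4
Σc'Δl = 262.2 kN/m; ΣN' = 904.2 kN/m; ΣW sinα = 277.5 kN/m
Resisting = 262.2 + 904.2·tan21.9° = 262.2 + 363.5 = 625.7 kN/m
FS = 625.7 / 277.5 = 2.254

FS = 2.25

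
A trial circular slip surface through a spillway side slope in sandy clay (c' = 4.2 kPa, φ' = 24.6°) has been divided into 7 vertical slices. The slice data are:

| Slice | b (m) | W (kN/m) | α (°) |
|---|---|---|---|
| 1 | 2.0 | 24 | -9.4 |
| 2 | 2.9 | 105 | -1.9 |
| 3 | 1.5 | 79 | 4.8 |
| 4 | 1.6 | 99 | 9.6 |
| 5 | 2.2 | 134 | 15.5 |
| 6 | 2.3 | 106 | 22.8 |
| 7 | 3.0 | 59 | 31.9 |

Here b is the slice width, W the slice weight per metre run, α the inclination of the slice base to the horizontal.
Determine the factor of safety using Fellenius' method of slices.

Ordinary method of slices: FS = Σ[c'·Δl_i + (W_i cosα_i)·tanφ'] / Σ W_i sinα_i, with Δl_i = b_i / cosα_i.
Slice 1: Δl = 2.0/cos(-9.4°) = 2.027 m; N'_1 = 24·cos(-9.4°) = 23.7; c'Δl = 8.51; W sinα = -3.9
Slice 2: Δl = 2.9/cos(-1.9°) = 2.902 m; N'_2 = 105·cos(-1.9°) = 104.9; c'Δl = 12.19; W sinα = -3.5
Slice 3: Δl = 1.5/cos4.8° = 1.505 m; N'_3 = 79·cos4.8° = 78.7; c'Δl = 6.32; W sinα = 6.6
Slice 4: Δl = 1.6/cos9.6° = 1.623 m; N'_4 = 99·cos9.6° = 97.6; c'Δl = 6.82; W sinα = 16.5
Slice 5: Δl = 2.2/cos15.5° = 2.283 m; N'_5 = 134·cos15.5° = 129.1; c'Δl = 9.59; W sinα = 35.8
Slice 6: Δl = 2.3/cos22.8° = 2.495 m; N'_6 = 106·cos22.8° = 97.7; c'Δl = 10.48; W sinα = 41.1
Slice 7: Δl = 3.0/cos31.9° = 3.534 m; N'_7 = 59·cos31.9° = 50.1; c'Δl = 14.84; W sinα = 31.2
Σc'Δl = 68.7 kN/m; ΣN' = 581.9 kN/m; ΣW sinα = 123.8 kN/m
Resisting = 68.7 + 581.9·tan24.6° = 68.7 + 266.4 = 335.2 kN/m
FS = 335.2 / 123.8 = 2.708

FS = 2.71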